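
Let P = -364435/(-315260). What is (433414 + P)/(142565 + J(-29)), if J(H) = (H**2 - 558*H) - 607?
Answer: 27327692415/10024070012 ≈ 2.7262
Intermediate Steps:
J(H) = -607 + H**2 - 558*H
P = 72887/63052 (P = -364435*(-1/315260) = 72887/63052 ≈ 1.1560)
(433414 + P)/(142565 + J(-29)) = (433414 + 72887/63052)/(142565 + (-607 + (-29)**2 - 558*(-29))) = 27327692415/(63052*(142565 + (-607 + 841 + 16182))) = 27327692415/(63052*(142565 + 16416)) = (27327692415/63052)/158981 = (27327692415/63052)*(1/158981) = 27327692415/10024070012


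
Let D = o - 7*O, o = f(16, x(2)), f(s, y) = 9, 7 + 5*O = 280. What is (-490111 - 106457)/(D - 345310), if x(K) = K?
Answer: 372855/216052 ≈ 1.7258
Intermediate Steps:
O = 273/5 (O = -7/5 + (1/5)*280 = -7/5 + 56 = 273/5 ≈ 54.600)
o = 9
D = -1866/5 (D = 9 - 7*273/5 = 9 - 1911/5 = -1866/5 ≈ -373.20)
(-490111 - 106457)/(D - 345310) = (-490111 - 106457)/(-1866/5 - 345310) = -596568/(-1728416/5) = -596568*(-5/1728416) = 372855/216052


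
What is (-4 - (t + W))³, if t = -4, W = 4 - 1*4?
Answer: 0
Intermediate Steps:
W = 0 (W = 4 - 4 = 0)
(-4 - (t + W))³ = (-4 - (-4 + 0))³ = (-4 - 1*(-4))³ = (-4 + 4)³ = 0³ = 0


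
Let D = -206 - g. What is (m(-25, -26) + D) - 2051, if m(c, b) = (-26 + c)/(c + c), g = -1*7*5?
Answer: -111049/50 ≈ -2221.0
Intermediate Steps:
g = -35 (g = -7*5 = -35)
m(c, b) = (-26 + c)/(2*c) (m(c, b) = (-26 + c)/((2*c)) = (-26 + c)*(1/(2*c)) = (-26 + c)/(2*c))
D = -171 (D = -206 - 1*(-35) = -206 + 35 = -171)
(m(-25, -26) + D) - 2051 = ((1/2)*(-26 - 25)/(-25) - 171) - 2051 = ((1/2)*(-1/25)*(-51) - 171) - 2051 = (51/50 - 171) - 2051 = -8499/50 - 2051 = -111049/50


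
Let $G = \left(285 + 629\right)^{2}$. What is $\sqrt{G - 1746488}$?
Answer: $2 i \sqrt{227773} \approx 954.51 i$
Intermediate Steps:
$G = 835396$ ($G = 914^{2} = 835396$)
$\sqrt{G - 1746488} = \sqrt{835396 - 1746488} = \sqrt{-911092} = 2 i \sqrt{227773}$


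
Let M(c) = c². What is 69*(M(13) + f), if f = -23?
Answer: 10074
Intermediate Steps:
69*(M(13) + f) = 69*(13² - 23) = 69*(169 - 23) = 69*146 = 10074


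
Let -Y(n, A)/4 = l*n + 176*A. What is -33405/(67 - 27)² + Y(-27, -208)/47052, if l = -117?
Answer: -67884923/3764160 ≈ -18.035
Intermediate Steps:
Y(n, A) = -704*A + 468*n (Y(n, A) = -4*(-117*n + 176*A) = -704*A + 468*n)
-33405/(67 - 27)² + Y(-27, -208)/47052 = -33405/(67 - 27)² + (-704*(-208) + 468*(-27))/47052 = -33405/(40²) + (146432 - 12636)*(1/47052) = -33405/1600 + 133796*(1/47052) = -33405*1/1600 + 33449/11763 = -6681/320 + 33449/11763 = -67884923/3764160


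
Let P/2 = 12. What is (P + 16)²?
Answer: 1600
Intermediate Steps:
P = 24 (P = 2*12 = 24)
(P + 16)² = (24 + 16)² = 40² = 1600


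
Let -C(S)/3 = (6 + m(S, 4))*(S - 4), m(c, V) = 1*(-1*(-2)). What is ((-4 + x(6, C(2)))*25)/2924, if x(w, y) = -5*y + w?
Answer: -175/86 ≈ -2.0349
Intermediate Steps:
m(c, V) = 2 (m(c, V) = 1*2 = 2)
C(S) = 96 - 24*S (C(S) = -3*(6 + 2)*(S - 4) = -24*(-4 + S) = -3*(-32 + 8*S) = 96 - 24*S)
x(w, y) = w - 5*y
((-4 + x(6, C(2)))*25)/2924 = ((-4 + (6 - 5*(96 - 24*2)))*25)/2924 = ((-4 + (6 - 5*(96 - 48)))*25)*(1/2924) = ((-4 + (6 - 5*48))*25)*(1/2924) = ((-4 + (6 - 240))*25)*(1/2924) = ((-4 - 234)*25)*(1/2924) = -238*25*(1/2924) = -5950*1/2924 = -175/86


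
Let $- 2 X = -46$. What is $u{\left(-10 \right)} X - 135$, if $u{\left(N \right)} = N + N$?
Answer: $-595$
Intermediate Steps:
$X = 23$ ($X = \left(- \frac{1}{2}\right) \left(-46\right) = 23$)
$u{\left(N \right)} = 2 N$
$u{\left(-10 \right)} X - 135 = 2 \left(-10\right) 23 - 135 = \left(-20\right) 23 - 135 = -460 - 135 = -595$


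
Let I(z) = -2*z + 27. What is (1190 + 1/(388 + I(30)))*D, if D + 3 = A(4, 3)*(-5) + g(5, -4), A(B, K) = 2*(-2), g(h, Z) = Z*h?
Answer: -1267353/355 ≈ -3570.0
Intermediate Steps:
I(z) = 27 - 2*z
A(B, K) = -4
D = -3 (D = -3 + (-4*(-5) - 4*5) = -3 + (20 - 20) = -3 + 0 = -3)
(1190 + 1/(388 + I(30)))*D = (1190 + 1/(388 + (27 - 2*30)))*(-3) = (1190 + 1/(388 + (27 - 60)))*(-3) = (1190 + 1/(388 - 33))*(-3) = (1190 + 1/355)*(-3) = (422451/355)*(-3) = -1267353/355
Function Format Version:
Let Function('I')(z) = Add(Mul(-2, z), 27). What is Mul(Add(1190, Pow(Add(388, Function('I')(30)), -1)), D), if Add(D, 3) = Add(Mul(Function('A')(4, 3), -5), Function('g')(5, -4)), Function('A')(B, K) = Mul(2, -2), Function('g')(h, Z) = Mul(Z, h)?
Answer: Rational(-1267353, 355) ≈ -3570.0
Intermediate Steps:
Function('I')(z) = Add(27, Mul(-2, z))
Function('A')(B, K) = -4
D = -3 (D = Add(-3, Add(Mul(-4, -5), Mul(-4, 5))) = Add(-3, Add(20, -20)) = Add(-3, 0) = -3)
Mul(Add(1190, Pow(Add(388, Function('I')(30)), -1)), D) = Mul(Add(1190, Pow(Add(388, Add(27, Mul(-2, 30))), -1)), -3) = Mul(Add(1190, Pow(Add(388, Add(27, -60)), -1)), -3) = Mul(Add(1190, Pow(Add(388, -33), -1)), -3) = Mul(Add(1190, Pow(355, -1)), -3) = Mul(Add(1190, Rational(1, 355)), -3) = Mul(Rational(422451, 355), -3) = Rational(-1267353, 355)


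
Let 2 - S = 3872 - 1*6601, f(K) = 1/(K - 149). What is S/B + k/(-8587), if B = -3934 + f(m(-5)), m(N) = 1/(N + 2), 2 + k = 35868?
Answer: -73717585166/15134029345 ≈ -4.8710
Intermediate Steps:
k = 35866 (k = -2 + 35868 = 35866)
m(N) = 1/(2 + N)
f(K) = 1/(-149 + K)
S = 2731 (S = 2 - (3872 - 1*6601) = 2 - (3872 - 6601) = 2 - 1*(-2729) = 2 + 2729 = 2731)
B = -1762435/448 (B = -3934 + 1/(-149 + 1/(2 - 5)) = -3934 + 1/(-149 + 1/(-3)) = -3934 + 1/(-149 - ⅓) = -3934 + 1/(-448/3) = -3934 - 3/448 = -1762435/448 ≈ -3934.0)
S/B + k/(-8587) = 2731/(-1762435/448) + 35866/(-8587) = 2731*(-448/1762435) + 35866*(-1/8587) = -1223488/1762435 - 35866/8587 = -73717585166/15134029345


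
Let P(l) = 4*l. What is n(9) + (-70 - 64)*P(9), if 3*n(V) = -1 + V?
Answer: -14464/3 ≈ -4821.3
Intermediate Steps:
n(V) = -⅓ + V/3 (n(V) = (-1 + V)/3 = -⅓ + V/3)
n(9) + (-70 - 64)*P(9) = (-⅓ + (⅓)*9) + (-70 - 64)*(4*9) = (-⅓ + 3) - 134*36 = 8/3 - 4824 = -14464/3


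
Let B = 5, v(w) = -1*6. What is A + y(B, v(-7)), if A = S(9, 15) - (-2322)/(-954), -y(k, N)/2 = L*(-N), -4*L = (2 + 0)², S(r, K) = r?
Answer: 984/53 ≈ 18.566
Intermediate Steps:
v(w) = -6
L = -1 (L = -(2 + 0)²/4 = -¼*2² = -¼*4 = -1)
y(k, N) = -2*N (y(k, N) = -(-2)*(-N) = -2*N)
A = 348/53 (A = 9 - (-2322)/(-954) = 9 - (-2322)*(-1)/954 = 9 - 1*129/53 = 9 - 129/53 = 348/53 ≈ 6.5660)
A + y(B, v(-7)) = 348/53 - 2*(-6) = 348/53 + 12 = 984/53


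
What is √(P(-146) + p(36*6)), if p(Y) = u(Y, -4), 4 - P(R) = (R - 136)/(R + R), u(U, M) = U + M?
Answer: √4583670/146 ≈ 14.664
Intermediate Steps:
u(U, M) = M + U
P(R) = 4 - (-136 + R)/(2*R) (P(R) = 4 - (R - 136)/(R + R) = 4 - (-136 + R)/(2*R))
p(Y) = -4 + Y
√(P(-146) + p(36*6)) = √((7/2 + 68/(-146)) + (-4 + 36*6)) = √((7/2 + 68*(-1/146)) + (-4 + 216)) = √((7/2 - 34/73) + 212) = √(443/146 + 212) = √(31395/146) = √4583670/146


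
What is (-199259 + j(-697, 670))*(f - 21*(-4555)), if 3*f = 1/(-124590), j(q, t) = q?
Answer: -1191503456524774/62295 ≈ -1.9127e+10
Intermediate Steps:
f = -1/373770 (f = (⅓)/(-124590) = (⅓)*(-1/124590) = -1/373770 ≈ -2.6754e-6)
(-199259 + j(-697, 670))*(f - 21*(-4555)) = (-199259 - 697)*(-1/373770 - 21*(-4555)) = -199956*(-1/373770 + 95655) = -199956*35752969349/373770 = -1191503456524774/62295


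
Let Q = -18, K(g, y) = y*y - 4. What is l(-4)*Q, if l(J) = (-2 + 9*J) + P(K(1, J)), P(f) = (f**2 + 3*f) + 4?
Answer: -2628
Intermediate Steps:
K(g, y) = -4 + y**2 (K(g, y) = y**2 - 4 = -4 + y**2)
P(f) = 4 + f**2 + 3*f
l(J) = -10 + (-4 + J**2)**2 + 3*J**2 + 9*J (l(J) = (-2 + 9*J) + (4 + (-4 + J**2)**2 + 3*(-4 + J**2)) = (-2 + 9*J) + (4 + (-4 + J**2)**2 + (-12 + 3*J**2)) = (-2 + 9*J) + (-8 + (-4 + J**2)**2 + 3*J**2) = -10 + (-4 + J**2)**2 + 3*J**2 + 9*J)
l(-4)*Q = (6 + (-4)**4 - 5*(-4)**2 + 9*(-4))*(-18) = (6 + 256 - 5*16 - 36)*(-18) = (6 + 256 - 80 - 36)*(-18) = 146*(-18) = -2628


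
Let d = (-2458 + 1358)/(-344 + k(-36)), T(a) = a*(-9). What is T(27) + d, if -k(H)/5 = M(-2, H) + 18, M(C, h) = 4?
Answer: -54611/227 ≈ -240.58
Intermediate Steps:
k(H) = -110 (k(H) = -5*(4 + 18) = -5*22 = -110)
T(a) = -9*a
d = 550/227 (d = (-2458 + 1358)/(-344 - 110) = -1100/(-454) = -1100*(-1/454) = 550/227 ≈ 2.4229)
T(27) + d = -9*27 + 550/227 = -243 + 550/227 = -54611/227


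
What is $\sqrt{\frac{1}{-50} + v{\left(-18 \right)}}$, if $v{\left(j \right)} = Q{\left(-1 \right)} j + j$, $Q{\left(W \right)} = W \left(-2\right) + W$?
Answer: $\frac{i \sqrt{3602}}{10} \approx 6.0017 i$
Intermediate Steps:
$Q{\left(W \right)} = - W$ ($Q{\left(W \right)} = - 2 W + W = - W$)
$v{\left(j \right)} = 2 j$ ($v{\left(j \right)} = \left(-1\right) \left(-1\right) j + j = 1 j + j = j + j = 2 j$)
$\sqrt{\frac{1}{-50} + v{\left(-18 \right)}} = \sqrt{\frac{1}{-50} + 2 \left(-18\right)} = \sqrt{- \frac{1}{50} - 36} = \sqrt{- \frac{1801}{50}} = \frac{i \sqrt{3602}}{10}$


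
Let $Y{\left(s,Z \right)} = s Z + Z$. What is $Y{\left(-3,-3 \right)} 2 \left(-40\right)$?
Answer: $-480$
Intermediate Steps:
$Y{\left(s,Z \right)} = Z + Z s$ ($Y{\left(s,Z \right)} = Z s + Z = Z + Z s$)
$Y{\left(-3,-3 \right)} 2 \left(-40\right) = - 3 \left(1 - 3\right) 2 \left(-40\right) = \left(-3\right) \left(-2\right) 2 \left(-40\right) = 6 \cdot 2 \left(-40\right) = 12 \left(-40\right) = -480$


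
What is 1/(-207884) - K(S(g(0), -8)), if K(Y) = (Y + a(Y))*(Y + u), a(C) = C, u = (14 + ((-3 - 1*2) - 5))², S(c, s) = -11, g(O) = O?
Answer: 22867239/207884 ≈ 110.00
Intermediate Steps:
u = 16 (u = (14 + ((-3 - 2) - 5))² = (14 + (-5 - 5))² = (14 - 10)² = 4² = 16)
K(Y) = 2*Y*(16 + Y) (K(Y) = (Y + Y)*(Y + 16) = (2*Y)*(16 + Y) = 2*Y*(16 + Y))
1/(-207884) - K(S(g(0), -8)) = 1/(-207884) - 2*(-11)*(16 - 11) = -1/207884 - 2*(-11)*5 = -1/207884 - 1*(-110) = -1/207884 + 110 = 22867239/207884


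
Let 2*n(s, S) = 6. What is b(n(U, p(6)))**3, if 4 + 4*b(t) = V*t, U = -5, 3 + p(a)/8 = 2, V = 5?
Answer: 1331/64 ≈ 20.797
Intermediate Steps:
p(a) = -8 (p(a) = -24 + 8*2 = -24 + 16 = -8)
n(s, S) = 3 (n(s, S) = (1/2)*6 = 3)
b(t) = -1 + 5*t/4 (b(t) = -1 + (5*t)/4 = -1 + 5*t/4)
b(n(U, p(6)))**3 = (-1 + (5/4)*3)**3 = (-1 + 15/4)**3 = (11/4)**3 = 1331/64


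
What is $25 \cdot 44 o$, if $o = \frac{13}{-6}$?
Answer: $- \frac{7150}{3} \approx -2383.3$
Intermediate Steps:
$o = - \frac{13}{6}$ ($o = 13 \left(- \frac{1}{6}\right) = - \frac{13}{6} \approx -2.1667$)
$25 \cdot 44 o = 25 \cdot 44 \left(- \frac{13}{6}\right) = 1100 \left(- \frac{13}{6}\right) = - \frac{7150}{3}$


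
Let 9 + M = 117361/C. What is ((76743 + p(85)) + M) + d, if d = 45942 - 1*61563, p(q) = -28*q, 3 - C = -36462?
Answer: 2141816206/36465 ≈ 58736.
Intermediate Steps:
C = 36465 (C = 3 - 1*(-36462) = 3 + 36462 = 36465)
d = -15621 (d = 45942 - 61563 = -15621)
M = -210824/36465 (M = -9 + 117361/36465 = -210824/36465 ≈ -5.7815)
((76743 + p(85)) + M) + d = ((76743 - 28*85) - 210824/36465) - 15621 = ((76743 - 2380) - 210824/36465) - 15621 = (74363 - 210824/36465) - 15621 = 2711435971/36465 - 15621 = 2141816206/36465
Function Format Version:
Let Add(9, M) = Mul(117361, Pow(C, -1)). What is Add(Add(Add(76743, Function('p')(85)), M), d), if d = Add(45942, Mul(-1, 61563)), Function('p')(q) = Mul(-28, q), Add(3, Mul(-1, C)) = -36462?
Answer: Rational(2141816206, 36465) ≈ 58736.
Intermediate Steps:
C = 36465 (C = Add(3, Mul(-1, -36462)) = Add(3, 36462) = 36465)
d = -15621 (d = Add(45942, -61563) = -15621)
M = Rational(-210824, 36465) (M = Add(-9, Mul(117361, Pow(36465, -1))) = Add(-9, Mul(117361, Rational(1, 36465))) = Add(-9, Rational(117361, 36465)) = Rational(-210824, 36465) ≈ -5.7815)
Add(Add(Add(76743, Function('p')(85)), M), d) = Add(Add(Add(76743, Mul(-28, 85)), Rational(-210824, 36465)), -15621) = Add(Add(Add(76743, -2380), Rational(-210824, 36465)), -15621) = Add(Add(74363, Rational(-210824, 36465)), -15621) = Add(Rational(2711435971, 36465), -15621) = Rational(2141816206, 36465)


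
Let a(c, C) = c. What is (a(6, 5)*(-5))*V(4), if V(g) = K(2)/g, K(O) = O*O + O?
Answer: -45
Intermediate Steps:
K(O) = O + O² (K(O) = O² + O = O + O²)
V(g) = 6/g (V(g) = (2*(1 + 2))/g = (2*3)/g = 6/g)
(a(6, 5)*(-5))*V(4) = (6*(-5))*(6/4) = -180/4 = -30*3/2 = -45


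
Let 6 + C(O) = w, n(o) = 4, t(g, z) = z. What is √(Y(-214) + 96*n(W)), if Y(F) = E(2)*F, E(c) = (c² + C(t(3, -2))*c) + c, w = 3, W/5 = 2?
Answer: 8*√6 ≈ 19.596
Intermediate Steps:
W = 10 (W = 5*2 = 10)
C(O) = -3 (C(O) = -6 + 3 = -3)
E(c) = c² - 2*c (E(c) = (c² - 3*c) + c = c² - 2*c)
Y(F) = 0 (Y(F) = (2*(-2 + 2))*F = (2*0)*F = 0*F = 0)
√(Y(-214) + 96*n(W)) = √(0 + 96*4) = √(0 + 384) = √384 = 8*√6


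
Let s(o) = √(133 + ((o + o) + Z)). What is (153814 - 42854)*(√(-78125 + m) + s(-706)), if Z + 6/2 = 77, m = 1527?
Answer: 110960*I*(√1205 + √76598) ≈ 3.4561e+7*I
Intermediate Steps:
Z = 74 (Z = -3 + 77 = 74)
s(o) = √(207 + 2*o) (s(o) = √(133 + ((o + o) + 74)) = √(133 + (2*o + 74)) = √(133 + (74 + 2*o)) = √(207 + 2*o))
(153814 - 42854)*(√(-78125 + m) + s(-706)) = (153814 - 42854)*(√(-78125 + 1527) + √(207 + 2*(-706))) = 110960*(√(-76598) + √(207 - 1412)) = 110960*(I*√76598 + √(-1205)) = 110960*(I*√76598 + I*√1205) = 110960*(I*√1205 + I*√76598) = 110960*I*√1205 + 110960*I*√76598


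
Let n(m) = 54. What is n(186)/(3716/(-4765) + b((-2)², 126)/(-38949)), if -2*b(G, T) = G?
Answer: -5010983595/72362477 ≈ -69.248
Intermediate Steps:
b(G, T) = -G/2
n(186)/(3716/(-4765) + b((-2)², 126)/(-38949)) = 54/(3716/(-4765) - ½*(-2)²/(-38949)) = 54/(3716*(-1/4765) - ½*4*(-1/38949)) = 54/(-3716/4765 - 2*(-1/38949)) = 54/(-3716/4765 + 2/38949) = 54/(-144724954/185591985) = 54*(-185591985/144724954) = -5010983595/72362477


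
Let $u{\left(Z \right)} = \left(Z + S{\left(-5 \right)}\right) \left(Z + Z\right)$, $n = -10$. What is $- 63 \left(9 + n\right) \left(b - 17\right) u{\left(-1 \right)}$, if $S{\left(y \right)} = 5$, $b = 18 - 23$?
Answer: $11088$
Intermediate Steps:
$b = -5$ ($b = 18 - 23 = -5$)
$u{\left(Z \right)} = 2 Z \left(5 + Z\right)$ ($u{\left(Z \right)} = \left(Z + 5\right) \left(Z + Z\right) = \left(5 + Z\right) 2 Z = 2 Z \left(5 + Z\right)$)
$- 63 \left(9 + n\right) \left(b - 17\right) u{\left(-1 \right)} = - 63 \left(9 - 10\right) \left(-5 - 17\right) 2 \left(-1\right) \left(5 - 1\right) = - 63 \left(\left(-1\right) \left(-22\right)\right) 2 \left(-1\right) 4 = \left(-63\right) 22 \left(-8\right) = \left(-1386\right) \left(-8\right) = 11088$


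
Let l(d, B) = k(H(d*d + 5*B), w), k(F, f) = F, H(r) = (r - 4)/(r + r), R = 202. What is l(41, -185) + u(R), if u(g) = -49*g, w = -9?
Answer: -1870628/189 ≈ -9897.5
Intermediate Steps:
H(r) = (-4 + r)/(2*r) (H(r) = (-4 + r)/((2*r)) = (-4 + r)*(1/(2*r)) = (-4 + r)/(2*r))
l(d, B) = (-4 + d**2 + 5*B)/(2*(d**2 + 5*B)) (l(d, B) = (-4 + (d*d + 5*B))/(2*(d*d + 5*B)) = (-4 + (d**2 + 5*B))/(2*(d**2 + 5*B)) = (-4 + d**2 + 5*B)/(2*(d**2 + 5*B)))
l(41, -185) + u(R) = (-4 + 41**2 + 5*(-185))/(2*(41**2 + 5*(-185))) - 49*202 = (-4 + 1681 - 925)/(2*(1681 - 925)) - 9898 = (1/2)*752/756 - 9898 = (1/2)*(1/756)*752 - 9898 = 94/189 - 9898 = -1870628/189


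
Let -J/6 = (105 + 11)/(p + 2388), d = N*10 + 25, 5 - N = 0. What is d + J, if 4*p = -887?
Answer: 647091/8665 ≈ 74.679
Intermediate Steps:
N = 5 (N = 5 - 1*0 = 5 + 0 = 5)
p = -887/4 (p = (1/4)*(-887) = -887/4 ≈ -221.75)
d = 75 (d = 5*10 + 25 = 50 + 25 = 75)
J = -2784/8665 (J = -6*(105 + 11)/(-887/4 + 2388) = -696/8665/4 = -696*4/8665 = -6*464/8665 = -2784/8665 ≈ -0.32129)
d + J = 75 - 2784/8665 = 647091/8665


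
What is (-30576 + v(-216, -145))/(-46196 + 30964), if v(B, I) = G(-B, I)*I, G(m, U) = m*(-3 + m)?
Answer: 837717/1904 ≈ 439.98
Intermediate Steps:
v(B, I) = -B*I*(-3 - B) (v(B, I) = ((-B)*(-3 - B))*I = (-B*(-3 - B))*I = -B*I*(-3 - B))
(-30576 + v(-216, -145))/(-46196 + 30964) = (-30576 - 216*(-145)*(3 - 216))/(-46196 + 30964) = (-30576 - 216*(-145)*(-213))/(-15232) = (-30576 - 6671160)*(-1/15232) = -6701736*(-1/15232) = 837717/1904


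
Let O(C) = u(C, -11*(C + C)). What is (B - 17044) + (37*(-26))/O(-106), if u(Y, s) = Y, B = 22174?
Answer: 272371/53 ≈ 5139.1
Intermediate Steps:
O(C) = C
(B - 17044) + (37*(-26))/O(-106) = (22174 - 17044) + (37*(-26))/(-106) = 5130 - 962*(-1/106) = 5130 + 481/53 = 272371/53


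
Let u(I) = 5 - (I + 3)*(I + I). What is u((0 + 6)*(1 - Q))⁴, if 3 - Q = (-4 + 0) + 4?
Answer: 1982119441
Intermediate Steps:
Q = 3 (Q = 3 - ((-4 + 0) + 4) = 3 - (-4 + 4) = 3 - 1*0 = 3 + 0 = 3)
u(I) = 5 - 2*I*(3 + I) (u(I) = 5 - (3 + I)*2*I = 5 - 2*I*(3 + I))
u((0 + 6)*(1 - Q))⁴ = (5 - 6*(0 + 6)*(1 - 1*3) - 2*(0 + 6)²*(1 - 1*3)²)⁴ = (5 - 36*(1 - 3) - 2*36*(1 - 3)²)⁴ = (5 - 36*(-2) - 2*(6*(-2))²)⁴ = (5 - 6*(-12) - 2*(-12)²)⁴ = (5 + 72 - 2*144)⁴ = (5 + 72 - 288)⁴ = (-211)⁴ = 1982119441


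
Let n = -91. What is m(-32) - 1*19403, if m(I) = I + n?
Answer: -19526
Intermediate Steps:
m(I) = -91 + I (m(I) = I - 91 = -91 + I)
m(-32) - 1*19403 = (-91 - 32) - 1*19403 = -123 - 19403 = -19526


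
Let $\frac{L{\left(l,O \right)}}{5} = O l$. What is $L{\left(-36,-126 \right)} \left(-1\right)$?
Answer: $-22680$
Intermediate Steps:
$L{\left(l,O \right)} = 5 O l$
$L{\left(-36,-126 \right)} \left(-1\right) = 5 \left(-126\right) \left(-36\right) \left(-1\right) = 22680 \left(-1\right) = -22680$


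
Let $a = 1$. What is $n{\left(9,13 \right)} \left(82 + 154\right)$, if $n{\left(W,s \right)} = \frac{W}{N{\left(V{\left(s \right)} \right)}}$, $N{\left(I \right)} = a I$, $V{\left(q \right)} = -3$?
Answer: $-708$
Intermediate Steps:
$N{\left(I \right)} = I$ ($N{\left(I \right)} = 1 I = I$)
$n{\left(W,s \right)} = - \frac{W}{3}$ ($n{\left(W,s \right)} = \frac{W}{-3} = W \left(- \frac{1}{3}\right) = - \frac{W}{3}$)
$n{\left(9,13 \right)} \left(82 + 154\right) = \left(- \frac{1}{3}\right) 9 \left(82 + 154\right) = \left(-3\right) 236 = -708$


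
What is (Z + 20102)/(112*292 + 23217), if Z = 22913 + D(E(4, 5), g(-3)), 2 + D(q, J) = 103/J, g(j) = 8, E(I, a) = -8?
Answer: 344207/447368 ≈ 0.76940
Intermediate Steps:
D(q, J) = -2 + 103/J
Z = 183391/8 (Z = 22913 + (-2 + 103/8) = 22913 + 87/8 = 183391/8 ≈ 22924.)
(Z + 20102)/(112*292 + 23217) = (183391/8 + 20102)/(112*292 + 23217) = 344207/(8*(32704 + 23217)) = (344207/8)/55921 = (344207/8)*(1/55921) = 344207/447368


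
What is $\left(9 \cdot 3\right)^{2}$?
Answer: $729$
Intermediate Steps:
$\left(9 \cdot 3\right)^{2} = 27^{2} = 729$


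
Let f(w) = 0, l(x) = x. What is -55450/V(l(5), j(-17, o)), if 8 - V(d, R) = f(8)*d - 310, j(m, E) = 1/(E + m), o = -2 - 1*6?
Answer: -27725/159 ≈ -174.37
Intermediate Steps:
o = -8 (o = -2 - 6 = -8)
V(d, R) = 318 (V(d, R) = 8 - (0*d - 310) = 8 - (0 - 310) = 8 - 1*(-310) = 8 + 310 = 318)
-55450/V(l(5), j(-17, o)) = -55450/318 = -55450*1/318 = -27725/159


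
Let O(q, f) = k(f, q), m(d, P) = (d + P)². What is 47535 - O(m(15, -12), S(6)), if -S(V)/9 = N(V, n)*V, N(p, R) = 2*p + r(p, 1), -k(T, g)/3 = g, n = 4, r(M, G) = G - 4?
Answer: 47562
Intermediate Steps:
r(M, G) = -4 + G
m(d, P) = (P + d)²
k(T, g) = -3*g
N(p, R) = -3 + 2*p (N(p, R) = 2*p + (-4 + 1) = 2*p - 3 = -3 + 2*p)
S(V) = -9*V*(-3 + 2*V) (S(V) = -9*(-3 + 2*V)*V = -9*V*(-3 + 2*V))
O(q, f) = -3*q
47535 - O(m(15, -12), S(6)) = 47535 - (-3)*(-12 + 15)² = 47535 - (-3)*3² = 47535 - (-3)*9 = 47535 - 1*(-27) = 47535 + 27 = 47562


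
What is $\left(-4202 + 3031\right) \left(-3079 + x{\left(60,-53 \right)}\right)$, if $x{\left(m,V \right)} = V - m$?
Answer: $3737832$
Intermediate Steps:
$\left(-4202 + 3031\right) \left(-3079 + x{\left(60,-53 \right)}\right) = \left(-4202 + 3031\right) \left(-3079 - 113\right) = - 1171 \left(-3079 - 113\right) = \left(-1171\right) \left(-3192\right) = 3737832$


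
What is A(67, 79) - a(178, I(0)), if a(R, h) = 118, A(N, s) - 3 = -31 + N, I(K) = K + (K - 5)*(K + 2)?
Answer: -79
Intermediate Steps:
I(K) = K + (-5 + K)*(2 + K)
A(N, s) = -28 + N (A(N, s) = 3 + (-31 + N) = -28 + N)
A(67, 79) - a(178, I(0)) = (-28 + 67) - 1*118 = 39 - 118 = -79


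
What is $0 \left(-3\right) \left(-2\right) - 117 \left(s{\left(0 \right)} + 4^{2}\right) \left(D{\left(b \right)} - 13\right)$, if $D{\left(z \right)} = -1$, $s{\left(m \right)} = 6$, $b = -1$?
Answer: $36036$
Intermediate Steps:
$0 \left(-3\right) \left(-2\right) - 117 \left(s{\left(0 \right)} + 4^{2}\right) \left(D{\left(b \right)} - 13\right) = 0 \left(-3\right) \left(-2\right) - 117 \left(6 + 4^{2}\right) \left(-1 - 13\right) = 0 \left(-2\right) - 117 \left(6 + 16\right) \left(-14\right) = 0 - 117 \cdot 22 \left(-14\right) = 0 - -36036 = 0 + 36036 = 36036$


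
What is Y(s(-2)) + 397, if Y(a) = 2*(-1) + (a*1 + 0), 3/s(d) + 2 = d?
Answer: 1577/4 ≈ 394.25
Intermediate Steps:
s(d) = 3/(-2 + d)
Y(a) = -2 + a (Y(a) = -2 + (a + 0) = -2 + a)
Y(s(-2)) + 397 = (-2 + 3/(-2 - 2)) + 397 = (-2 + 3/(-4)) + 397 = (-2 + 3*(-1/4)) + 397 = (-2 - 3/4) + 397 = -11/4 + 397 = 1577/4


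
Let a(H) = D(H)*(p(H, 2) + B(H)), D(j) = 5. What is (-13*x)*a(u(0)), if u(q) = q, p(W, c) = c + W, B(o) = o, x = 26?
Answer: -3380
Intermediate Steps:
p(W, c) = W + c
a(H) = 10 + 10*H (a(H) = 5*((H + 2) + H) = 5*((2 + H) + H) = 5*(2 + 2*H) = 10 + 10*H)
(-13*x)*a(u(0)) = (-13*26)*(10 + 10*0) = -338*(10 + 0) = -338*10 = -3380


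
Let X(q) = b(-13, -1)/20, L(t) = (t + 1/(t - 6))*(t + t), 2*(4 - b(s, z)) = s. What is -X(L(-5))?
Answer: -21/40 ≈ -0.52500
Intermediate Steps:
b(s, z) = 4 - s/2
L(t) = 2*t*(t + 1/(-6 + t)) (L(t) = (t + 1/(-6 + t))*(2*t) = 2*t*(t + 1/(-6 + t)))
X(q) = 21/40 (X(q) = (4 - 1/2*(-13))/20 = (4 + 13/2)*(1/20) = (21/2)*(1/20) = 21/40)
-X(L(-5)) = -1*21/40 = -21/40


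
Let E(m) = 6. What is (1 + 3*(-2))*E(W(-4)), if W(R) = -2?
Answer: -30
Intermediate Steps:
(1 + 3*(-2))*E(W(-4)) = (1 + 3*(-2))*6 = (1 - 6)*6 = -5*6 = -30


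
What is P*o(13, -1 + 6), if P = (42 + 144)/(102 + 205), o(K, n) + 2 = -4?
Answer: -1116/307 ≈ -3.6352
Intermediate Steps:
o(K, n) = -6 (o(K, n) = -2 - 4 = -6)
P = 186/307 ≈ 0.60586
P*o(13, -1 + 6) = (186/307)*(-6) = -1116/307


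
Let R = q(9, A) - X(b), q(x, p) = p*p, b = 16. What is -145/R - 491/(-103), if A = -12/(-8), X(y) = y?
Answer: 17349/1133 ≈ 15.312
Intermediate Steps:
A = 3/2 (A = -12*(-⅛) = 3/2 ≈ 1.5000)
q(x, p) = p²
R = -55/4 (R = (3/2)² - 1*16 = 9/4 - 16 = -55/4 ≈ -13.750)
-145/R - 491/(-103) = -145/(-55/4) - 491/(-103) = -145*(-4/55) - 491*(-1/103) = 116/11 + 491/103 = 17349/1133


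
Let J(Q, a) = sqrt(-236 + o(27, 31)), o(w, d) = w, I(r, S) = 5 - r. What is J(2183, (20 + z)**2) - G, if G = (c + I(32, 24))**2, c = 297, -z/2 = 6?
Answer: -72900 + I*sqrt(209) ≈ -72900.0 + 14.457*I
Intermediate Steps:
z = -12 (z = -2*6 = -12)
J(Q, a) = I*sqrt(209) (J(Q, a) = sqrt(-236 + 27) = sqrt(-209) = I*sqrt(209))
G = 72900 (G = (297 + (5 - 1*32))**2 = (297 + (5 - 32))**2 = (297 - 27)**2 = 270**2 = 72900)
J(2183, (20 + z)**2) - G = I*sqrt(209) - 1*72900 = I*sqrt(209) - 72900 = -72900 + I*sqrt(209)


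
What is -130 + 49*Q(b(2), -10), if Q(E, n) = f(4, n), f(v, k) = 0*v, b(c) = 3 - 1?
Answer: -130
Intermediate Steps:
b(c) = 2
f(v, k) = 0
Q(E, n) = 0
-130 + 49*Q(b(2), -10) = -130 + 49*0 = -130 + 0 = -130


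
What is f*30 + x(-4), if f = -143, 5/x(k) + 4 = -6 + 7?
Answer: -12875/3 ≈ -4291.7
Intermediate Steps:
x(k) = -5/3 (x(k) = 5/(-4 + (-6 + 7)) = 5/(-4 + 1) = 5/(-3) = 5*(-⅓) = -5/3)
f*30 + x(-4) = -143*30 - 5/3 = -4290 - 5/3 = -12875/3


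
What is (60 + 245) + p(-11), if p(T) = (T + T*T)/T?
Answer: 295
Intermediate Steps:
p(T) = (T + T**2)/T
(60 + 245) + p(-11) = (60 + 245) + (1 - 11) = 305 - 10 = 295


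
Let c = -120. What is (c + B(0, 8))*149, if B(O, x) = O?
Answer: -17880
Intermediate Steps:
(c + B(0, 8))*149 = (-120 + 0)*149 = -120*149 = -17880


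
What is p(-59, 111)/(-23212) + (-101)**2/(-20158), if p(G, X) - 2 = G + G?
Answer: -58611821/116976874 ≈ -0.50105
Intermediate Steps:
p(G, X) = 2 + 2*G (p(G, X) = 2 + (G + G) = 2 + 2*G)
p(-59, 111)/(-23212) + (-101)**2/(-20158) = (2 + 2*(-59))/(-23212) + (-101)**2/(-20158) = (2 - 118)*(-1/23212) + 10201*(-1/20158) = -116*(-1/23212) - 10201/20158 = 29/5803 - 10201/20158 = -58611821/116976874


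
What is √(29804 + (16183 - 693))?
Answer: √45294 ≈ 212.82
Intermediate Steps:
√(29804 + (16183 - 693)) = √(29804 + 15490) = √45294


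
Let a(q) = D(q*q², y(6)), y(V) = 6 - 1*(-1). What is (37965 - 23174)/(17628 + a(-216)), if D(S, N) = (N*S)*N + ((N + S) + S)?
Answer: -14791/513944861 ≈ -2.8779e-5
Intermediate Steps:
y(V) = 7 (y(V) = 6 + 1 = 7)
D(S, N) = N + 2*S + S*N² (D(S, N) = S*N² + (N + 2*S) = N + 2*S + S*N²)
a(q) = 7 + 51*q³ (a(q) = 7 + 2*(q*q²) + (q*q²)*7² = 7 + 2*q³ + q³*49 = 7 + 2*q³ + 49*q³ = 7 + 51*q³)
(37965 - 23174)/(17628 + a(-216)) = (37965 - 23174)/(17628 + (7 + 51*(-216)³)) = 14791/(17628 + (7 + 51*(-10077696))) = 14791/(17628 + (7 - 513962496)) = 14791/(17628 - 513962489) = 14791/(-513944861) = 14791*(-1/513944861) = -14791/513944861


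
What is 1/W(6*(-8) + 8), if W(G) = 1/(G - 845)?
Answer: -885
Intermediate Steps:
W(G) = 1/(-845 + G)
1/W(6*(-8) + 8) = 1/(1/(-845 + (6*(-8) + 8))) = 1/(1/(-845 + (-48 + 8))) = 1/(1/(-845 - 40)) = 1/(1/(-885)) = 1/(-1/885) = -885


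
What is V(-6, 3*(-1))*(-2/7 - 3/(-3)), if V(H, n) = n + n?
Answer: -30/7 ≈ -4.2857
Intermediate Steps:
V(H, n) = 2*n
V(-6, 3*(-1))*(-2/7 - 3/(-3)) = (2*(3*(-1)))*(-2/7 - 3/(-3)) = (2*(-3))*(-2*1/7 - 3*(-1/3)) = -6*(-2/7 + 1) = -6*5/7 = -30/7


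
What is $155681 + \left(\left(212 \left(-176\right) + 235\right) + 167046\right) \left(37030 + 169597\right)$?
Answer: $26855260244$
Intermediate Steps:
$155681 + \left(\left(212 \left(-176\right) + 235\right) + 167046\right) \left(37030 + 169597\right) = 155681 + \left(\left(-37312 + 235\right) + 167046\right) 206627 = 155681 + \left(-37077 + 167046\right) 206627 = 155681 + 129969 \cdot 206627 = 155681 + 26855104563 = 26855260244$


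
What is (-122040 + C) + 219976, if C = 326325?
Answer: 424261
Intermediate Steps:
(-122040 + C) + 219976 = (-122040 + 326325) + 219976 = 204285 + 219976 = 424261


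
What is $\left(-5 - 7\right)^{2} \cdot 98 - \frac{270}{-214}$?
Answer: $\frac{1510119}{107} \approx 14113.0$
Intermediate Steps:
$\left(-5 - 7\right)^{2} \cdot 98 - \frac{270}{-214} = \left(-12\right)^{2} \cdot 98 - - \frac{135}{107} = 144 \cdot 98 + \frac{135}{107} = 14112 + \frac{135}{107} = \frac{1510119}{107}$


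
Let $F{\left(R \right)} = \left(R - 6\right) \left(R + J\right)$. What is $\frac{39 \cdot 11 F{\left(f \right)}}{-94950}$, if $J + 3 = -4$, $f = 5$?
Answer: $- \frac{143}{15825} \approx -0.0090363$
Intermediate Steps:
$J = -7$ ($J = -3 - 4 = -7$)
$F{\left(R \right)} = \left(-7 + R\right) \left(-6 + R\right)$ ($F{\left(R \right)} = \left(R - 6\right) \left(R - 7\right) = \left(-6 + R\right) \left(-7 + R\right) = \left(-7 + R\right) \left(-6 + R\right)$)
$\frac{39 \cdot 11 F{\left(f \right)}}{-94950} = \frac{39 \cdot 11 \left(42 + 5^{2} - 65\right)}{-94950} = 429 \left(42 + 25 - 65\right) \left(- \frac{1}{94950}\right) = 429 \cdot 2 \left(- \frac{1}{94950}\right) = 858 \left(- \frac{1}{94950}\right) = - \frac{143}{15825}$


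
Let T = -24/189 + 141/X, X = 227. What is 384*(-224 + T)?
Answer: -409133696/4767 ≈ -85826.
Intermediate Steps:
T = 7067/14301 (T = -24/189 + 141/227 = -24*1/189 + 141*(1/227) = -8/63 + 141/227 = 7067/14301 ≈ 0.49416)
384*(-224 + T) = 384*(-224 + 7067/14301) = 384*(-3196357/14301) = -409133696/4767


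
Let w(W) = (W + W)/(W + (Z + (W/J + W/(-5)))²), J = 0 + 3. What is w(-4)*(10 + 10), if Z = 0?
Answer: 9000/209 ≈ 43.062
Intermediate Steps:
J = 3
w(W) = 2*W/(W + 4*W²/225) (w(W) = (W + W)/(W + (0 + (W/3 + W/(-5)))²) = (2*W)/(W + (0 + (W*(⅓) + W*(-⅕)))²) = (2*W)/(W + (0 + (W/3 - W/5))²) = (2*W)/(W + (0 + 2*W/15)²) = (2*W)/(W + (2*W/15)²) = (2*W)/(W + 4*W²/225) = 2*W/(W + 4*W²/225))
w(-4)*(10 + 10) = (450/(225 + 4*(-4)))*(10 + 10) = (450/(225 - 16))*20 = (450/209)*20 = 9000/209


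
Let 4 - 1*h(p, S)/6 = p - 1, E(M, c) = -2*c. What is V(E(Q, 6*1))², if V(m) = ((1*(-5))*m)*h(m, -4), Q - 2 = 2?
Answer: 37454400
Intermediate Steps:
Q = 4 (Q = 2 + 2 = 4)
h(p, S) = 30 - 6*p (h(p, S) = 24 - 6*(p - 1) = 24 - 6*(-1 + p) = 24 + (6 - 6*p) = 30 - 6*p)
V(m) = -5*m*(30 - 6*m) (V(m) = ((1*(-5))*m)*(30 - 6*m) = (-5*m)*(30 - 6*m) = -5*m*(30 - 6*m))
V(E(Q, 6*1))² = (30*(-12)*(-5 - 12))² = (30*(-12)*(-17))² = 6120² = 37454400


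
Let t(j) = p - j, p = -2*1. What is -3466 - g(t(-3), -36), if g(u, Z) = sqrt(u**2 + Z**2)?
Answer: -3466 - sqrt(1297) ≈ -3502.0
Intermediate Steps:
p = -2
t(j) = -2 - j
g(u, Z) = sqrt(Z**2 + u**2)
-3466 - g(t(-3), -36) = -3466 - sqrt((-36)**2 + (-2 - 1*(-3))**2) = -3466 - sqrt(1296 + (-2 + 3)**2) = -3466 - sqrt(1296 + 1**2) = -3466 - sqrt(1296 + 1) = -3466 - sqrt(1297)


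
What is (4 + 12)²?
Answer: 256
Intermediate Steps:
(4 + 12)² = 16² = 256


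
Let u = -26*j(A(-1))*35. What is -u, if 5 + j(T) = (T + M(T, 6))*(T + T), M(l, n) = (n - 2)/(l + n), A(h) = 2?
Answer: 4550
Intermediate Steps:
M(l, n) = (-2 + n)/(l + n)
j(T) = -5 + 2*T*(T + 4/(6 + T)) (j(T) = -5 + (T + (-2 + 6)/(T + 6))*(T + T) = -5 + (T + 4/(6 + T))*(2*T) = -5 + 2*T*(T + 4/(6 + T)))
u = -4550 (u = -26*(8*2 + (-5 + 2*2²)*(6 + 2))/(6 + 2)*35 = -26*(16 + (-5 + 2*4)*8)/8*35 = -13*(16 + (-5 + 8)*8)/4*35 = -13*(16 + 3*8)/4*35 = -13*(16 + 24)/4*35 = -13*40/4*35 = -26*5*35 = -130*35 = -4550)
-u = -1*(-4550) = 4550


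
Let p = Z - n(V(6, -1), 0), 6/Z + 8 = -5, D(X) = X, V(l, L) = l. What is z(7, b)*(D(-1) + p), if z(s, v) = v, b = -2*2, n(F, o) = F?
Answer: 388/13 ≈ 29.846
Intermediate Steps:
b = -4
Z = -6/13 (Z = 6/(-8 - 5) = 6/(-13) = 6*(-1/13) = -6/13 ≈ -0.46154)
p = -84/13 (p = -6/13 - 1*6 = -6/13 - 6 = -84/13 ≈ -6.4615)
z(7, b)*(D(-1) + p) = -4*(-1 - 84/13) = -4*(-97/13) = 388/13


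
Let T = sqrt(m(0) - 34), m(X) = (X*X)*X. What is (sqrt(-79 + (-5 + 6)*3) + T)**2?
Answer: -110 - 4*sqrt(646) ≈ -211.67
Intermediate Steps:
m(X) = X**3 (m(X) = X**2*X = X**3)
T = I*sqrt(34) (T = sqrt(0**3 - 34) = sqrt(0 - 34) = sqrt(-34) = I*sqrt(34) ≈ 5.8309*I)
(sqrt(-79 + (-5 + 6)*3) + T)**2 = (sqrt(-79 + (-5 + 6)*3) + I*sqrt(34))**2 = (sqrt(-79 + 1*3) + I*sqrt(34))**2 = (sqrt(-79 + 3) + I*sqrt(34))**2 = (sqrt(-76) + I*sqrt(34))**2 = (2*I*sqrt(19) + I*sqrt(34))**2 = (I*sqrt(34) + 2*I*sqrt(19))**2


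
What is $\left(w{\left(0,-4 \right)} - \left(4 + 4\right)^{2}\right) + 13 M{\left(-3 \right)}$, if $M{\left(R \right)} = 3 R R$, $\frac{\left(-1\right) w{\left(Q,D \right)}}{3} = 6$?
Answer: $269$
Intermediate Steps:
$w{\left(Q,D \right)} = -18$ ($w{\left(Q,D \right)} = \left(-3\right) 6 = -18$)
$M{\left(R \right)} = 3 R^{2}$
$\left(w{\left(0,-4 \right)} - \left(4 + 4\right)^{2}\right) + 13 M{\left(-3 \right)} = \left(-18 - \left(4 + 4\right)^{2}\right) + 13 \cdot 3 \left(-3\right)^{2} = \left(-18 - 8^{2}\right) + 13 \cdot 3 \cdot 9 = \left(-18 - 64\right) + 13 \cdot 27 = \left(-18 - 64\right) + 351 = -82 + 351 = 269$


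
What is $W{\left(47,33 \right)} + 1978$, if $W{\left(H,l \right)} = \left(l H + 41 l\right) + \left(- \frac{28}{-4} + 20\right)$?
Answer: $4909$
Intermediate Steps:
$W{\left(H,l \right)} = 27 + 41 l + H l$ ($W{\left(H,l \right)} = \left(H l + 41 l\right) + \left(\left(-28\right) \left(- \frac{1}{4}\right) + 20\right) = \left(41 l + H l\right) + \left(7 + 20\right) = \left(41 l + H l\right) + 27 = 27 + 41 l + H l$)
$W{\left(47,33 \right)} + 1978 = \left(27 + 41 \cdot 33 + 47 \cdot 33\right) + 1978 = \left(27 + 1353 + 1551\right) + 1978 = 2931 + 1978 = 4909$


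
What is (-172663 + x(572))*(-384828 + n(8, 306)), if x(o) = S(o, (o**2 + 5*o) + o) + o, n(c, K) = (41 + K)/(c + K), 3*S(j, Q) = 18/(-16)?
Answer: 166358178376495/2512 ≈ 6.6225e+10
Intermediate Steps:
S(j, Q) = -3/8 (S(j, Q) = (18/(-16))/3 = (18*(-1/16))/3 = (1/3)*(-9/8) = -3/8)
n(c, K) = (41 + K)/(K + c)
x(o) = -3/8 + o
(-172663 + x(572))*(-384828 + n(8, 306)) = (-172663 + (-3/8 + 572))*(-384828 + (41 + 306)/(306 + 8)) = (-172663 + 4573/8)*(-384828 + 347/314) = -1376731*(-384828 + (1/314)*347)/8 = -1376731*(-384828 + 347/314)/8 = -1376731/8*(-120835645/314) = 166358178376495/2512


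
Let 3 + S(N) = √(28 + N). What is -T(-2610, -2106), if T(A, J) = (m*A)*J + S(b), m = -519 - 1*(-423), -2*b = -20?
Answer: 527679363 - √38 ≈ 5.2768e+8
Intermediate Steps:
b = 10 (b = -½*(-20) = 10)
m = -96 (m = -519 + 423 = -96)
S(N) = -3 + √(28 + N)
T(A, J) = -3 + √38 - 96*A*J (T(A, J) = (-96*A)*J + (-3 + √(28 + 10)) = -96*A*J + (-3 + √38) = -3 + √38 - 96*A*J)
-T(-2610, -2106) = -(-3 + √38 - 96*(-2610)*(-2106)) = -(-3 + √38 - 527679360) = -(-527679363 + √38) = 527679363 - √38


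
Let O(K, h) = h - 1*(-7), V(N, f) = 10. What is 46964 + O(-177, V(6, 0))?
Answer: 46981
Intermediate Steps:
O(K, h) = 7 + h (O(K, h) = h + 7 = 7 + h)
46964 + O(-177, V(6, 0)) = 46964 + (7 + 10) = 46964 + 17 = 46981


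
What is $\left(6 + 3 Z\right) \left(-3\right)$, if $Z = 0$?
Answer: $-18$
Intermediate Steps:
$\left(6 + 3 Z\right) \left(-3\right) = \left(6 + 3 \cdot 0\right) \left(-3\right) = \left(6 + 0\right) \left(-3\right) = 6 \left(-3\right) = -18$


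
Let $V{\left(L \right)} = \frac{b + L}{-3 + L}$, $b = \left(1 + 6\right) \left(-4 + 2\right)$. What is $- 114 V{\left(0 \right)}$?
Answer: $-532$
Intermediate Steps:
$b = -14$ ($b = 7 \left(-2\right) = -14$)
$V{\left(L \right)} = \frac{-14 + L}{-3 + L}$
$- 114 V{\left(0 \right)} = - 114 \frac{-14 + 0}{-3 + 0} = - 114 \frac{1}{-3} \left(-14\right) = - 114 \left(\left(- \frac{1}{3}\right) \left(-14\right)\right) = \left(-114\right) \frac{14}{3} = -532$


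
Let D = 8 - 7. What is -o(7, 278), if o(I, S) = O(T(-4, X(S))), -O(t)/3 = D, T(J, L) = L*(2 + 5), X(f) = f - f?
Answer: 3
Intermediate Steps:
X(f) = 0
T(J, L) = 7*L (T(J, L) = L*7 = 7*L)
D = 1
O(t) = -3 (O(t) = -3*1 = -3)
o(I, S) = -3
-o(7, 278) = -1*(-3) = 3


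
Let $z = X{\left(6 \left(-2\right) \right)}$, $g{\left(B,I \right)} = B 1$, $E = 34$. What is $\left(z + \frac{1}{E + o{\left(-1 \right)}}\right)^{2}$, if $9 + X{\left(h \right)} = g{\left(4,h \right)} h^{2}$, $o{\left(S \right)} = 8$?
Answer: $\frac{567154225}{1764} \approx 3.2152 \cdot 10^{5}$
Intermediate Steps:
$g{\left(B,I \right)} = B$
$X{\left(h \right)} = -9 + 4 h^{2}$
$z = 567$ ($z = -9 + 4 \left(6 \left(-2\right)\right)^{2} = -9 + 4 \left(-12\right)^{2} = -9 + 4 \cdot 144 = -9 + 576 = 567$)
$\left(z + \frac{1}{E + o{\left(-1 \right)}}\right)^{2} = \left(567 + \frac{1}{34 + 8}\right)^{2} = \left(567 + \frac{1}{42}\right)^{2} = \left(\frac{23815}{42}\right)^{2} = \frac{567154225}{1764}$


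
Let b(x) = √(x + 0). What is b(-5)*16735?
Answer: 16735*I*√5 ≈ 37421.0*I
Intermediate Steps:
b(x) = √x
b(-5)*16735 = √(-5)*16735 = (I*√5)*16735 = 16735*I*√5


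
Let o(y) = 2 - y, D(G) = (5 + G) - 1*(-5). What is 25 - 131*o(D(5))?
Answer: 1728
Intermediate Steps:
D(G) = 10 + G (D(G) = (5 + G) + 5 = 10 + G)
25 - 131*o(D(5)) = 25 - 131*(2 - (10 + 5)) = 25 - 131*(2 - 1*15) = 25 - 131*(2 - 15) = 25 - 131*(-13) = 25 + 1703 = 1728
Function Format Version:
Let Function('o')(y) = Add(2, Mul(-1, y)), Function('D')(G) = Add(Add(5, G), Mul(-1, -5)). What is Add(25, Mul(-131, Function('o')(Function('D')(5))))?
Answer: 1728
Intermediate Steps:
Function('D')(G) = Add(10, G) (Function('D')(G) = Add(Add(5, G), 5) = Add(10, G))
Add(25, Mul(-131, Function('o')(Function('D')(5)))) = Add(25, Mul(-131, Add(2, Mul(-1, Add(10, 5))))) = Add(25, Mul(-131, Add(2, Mul(-1, 15)))) = Add(25, Mul(-131, Add(2, -15))) = Add(25, Mul(-131, -13)) = Add(25, 1703) = 1728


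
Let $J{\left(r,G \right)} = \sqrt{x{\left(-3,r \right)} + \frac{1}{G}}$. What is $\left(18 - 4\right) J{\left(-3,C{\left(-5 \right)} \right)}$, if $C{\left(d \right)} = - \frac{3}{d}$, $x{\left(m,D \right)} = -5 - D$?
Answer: $\frac{14 i \sqrt{3}}{3} \approx 8.0829 i$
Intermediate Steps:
$J{\left(r,G \right)} = \sqrt{-5 + \frac{1}{G} - r}$ ($J{\left(r,G \right)} = \sqrt{\left(-5 - r\right) + \frac{1}{G}} = \sqrt{-5 + \frac{1}{G} - r}$)
$\left(18 - 4\right) J{\left(-3,C{\left(-5 \right)} \right)} = \left(18 - 4\right) \sqrt{-5 + \frac{1}{\left(-3\right) \frac{1}{-5}} - -3} = 14 \sqrt{-5 + \frac{1}{\left(-3\right) \left(- \frac{1}{5}\right)} + 3} = 14 \sqrt{-5 + \frac{1}{\frac{3}{5}} + 3} = 14 \sqrt{-5 + \frac{5}{3} + 3} = 14 \sqrt{- \frac{1}{3}} = 14 \frac{i \sqrt{3}}{3} = \frac{14 i \sqrt{3}}{3}$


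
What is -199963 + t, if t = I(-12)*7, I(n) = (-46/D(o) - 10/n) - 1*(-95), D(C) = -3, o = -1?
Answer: -1195109/6 ≈ -1.9918e+5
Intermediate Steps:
I(n) = 331/3 - 10/n (I(n) = (-46/(-3) - 10/n) - 1*(-95) = (-46*(-1/3) - 10/n) + 95 = (46/3 - 10/n) + 95 = 331/3 - 10/n)
t = 4669/6 (t = (331/3 - 10/(-12))*7 = (331/3 - 10*(-1/12))*7 = (331/3 + 5/6)*7 = (667/6)*7 = 4669/6 ≈ 778.17)
-199963 + t = -199963 + 4669/6 = -1195109/6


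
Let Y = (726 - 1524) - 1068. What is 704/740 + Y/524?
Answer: -126493/48470 ≈ -2.6097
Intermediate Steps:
Y = -1866 (Y = -798 - 1068 = -1866)
704/740 + Y/524 = 704/740 - 1866/524 = 704*(1/740) - 1866*1/524 = 176/185 - 933/262 = -126493/48470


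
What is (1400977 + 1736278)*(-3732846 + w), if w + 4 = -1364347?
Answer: -15991206774235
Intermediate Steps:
w = -1364351 (w = -4 - 1364347 = -1364351)
(1400977 + 1736278)*(-3732846 + w) = (1400977 + 1736278)*(-3732846 - 1364351) = 3137255*(-5097197) = -15991206774235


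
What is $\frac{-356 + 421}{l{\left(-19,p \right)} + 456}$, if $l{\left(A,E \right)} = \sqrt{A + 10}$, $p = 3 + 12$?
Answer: $\frac{1976}{13863} - \frac{13 i}{13863} \approx 0.14254 - 0.00093775 i$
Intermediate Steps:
$p = 15$
$l{\left(A,E \right)} = \sqrt{10 + A}$
$\frac{-356 + 421}{l{\left(-19,p \right)} + 456} = \frac{-356 + 421}{\sqrt{10 - 19} + 456} = \frac{65}{\sqrt{-9} + 456} = \frac{65}{3 i + 456} = \frac{65}{456 + 3 i} = 65 \frac{456 - 3 i}{207945} = \frac{13 \left(456 - 3 i\right)}{41589}$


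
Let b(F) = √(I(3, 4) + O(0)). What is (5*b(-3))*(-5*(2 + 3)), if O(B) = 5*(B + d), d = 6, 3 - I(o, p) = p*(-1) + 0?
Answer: -125*√37 ≈ -760.35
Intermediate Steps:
I(o, p) = 3 + p (I(o, p) = 3 - (p*(-1) + 0) = 3 - (-p + 0) = 3 - (-1)*p = 3 + p)
O(B) = 30 + 5*B (O(B) = 5*(B + 6) = 5*(6 + B) = 30 + 5*B)
b(F) = √37 (b(F) = √((3 + 4) + (30 + 5*0)) = √(7 + (30 + 0)) = √(7 + 30) = √37)
(5*b(-3))*(-5*(2 + 3)) = (5*√37)*(-5*(2 + 3)) = (5*√37)*(-5*5) = (5*√37)*(-25) = -125*√37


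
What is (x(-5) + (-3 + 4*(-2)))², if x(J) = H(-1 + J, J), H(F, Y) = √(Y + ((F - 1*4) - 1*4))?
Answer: (11 - I*√19)² ≈ 102.0 - 95.896*I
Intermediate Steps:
H(F, Y) = √(-8 + F + Y) (H(F, Y) = √(Y + ((F - 4) - 4)) = √(Y + ((-4 + F) - 4)) = √(Y + (-8 + F)) = √(-8 + F + Y))
x(J) = √(-9 + 2*J) (x(J) = √(-8 + (-1 + J) + J) = √(-9 + 2*J))
(x(-5) + (-3 + 4*(-2)))² = (√(-9 + 2*(-5)) + (-3 + 4*(-2)))² = (√(-9 - 10) + (-3 - 8))² = (√(-19) - 11)² = (I*√19 - 11)² = (-11 + I*√19)²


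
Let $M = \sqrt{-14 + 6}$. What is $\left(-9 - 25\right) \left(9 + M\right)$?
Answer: $-306 - 68 i \sqrt{2} \approx -306.0 - 96.167 i$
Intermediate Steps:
$M = 2 i \sqrt{2}$ ($M = \sqrt{-8} = 2 i \sqrt{2} \approx 2.8284 i$)
$\left(-9 - 25\right) \left(9 + M\right) = \left(-9 - 25\right) \left(9 + 2 i \sqrt{2}\right) = - 34 \left(9 + 2 i \sqrt{2}\right) = -306 - 68 i \sqrt{2}$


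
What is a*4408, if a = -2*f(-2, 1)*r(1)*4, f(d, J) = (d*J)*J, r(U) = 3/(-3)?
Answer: -70528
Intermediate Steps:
r(U) = -1 (r(U) = 3*(-1/3) = -1)
f(d, J) = d*J**2 (f(d, J) = (J*d)*J = d*J**2)
a = -16 (a = -2*-2*1**2*(-1)*4 = -2*-2*1*(-1)*4 = -2*(-2*(-1))*4 = -4*4 = -2*8 = -16)
a*4408 = -16*4408 = -70528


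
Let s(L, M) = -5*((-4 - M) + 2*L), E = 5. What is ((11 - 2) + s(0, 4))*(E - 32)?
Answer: -1323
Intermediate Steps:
s(L, M) = 20 - 10*L + 5*M (s(L, M) = -5*(-4 - M + 2*L) = 20 - 10*L + 5*M)
((11 - 2) + s(0, 4))*(E - 32) = ((11 - 2) + (20 - 10*0 + 5*4))*(5 - 32) = (9 + (20 + 0 + 20))*(-27) = (9 + 40)*(-27) = 49*(-27) = -1323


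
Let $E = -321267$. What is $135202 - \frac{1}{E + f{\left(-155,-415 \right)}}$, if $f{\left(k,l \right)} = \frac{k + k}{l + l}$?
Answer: $\frac{3605178906343}{26665130} \approx 1.352 \cdot 10^{5}$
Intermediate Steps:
$f{\left(k,l \right)} = \frac{k}{l}$ ($f{\left(k,l \right)} = \frac{2 k}{2 l} = 2 k \frac{1}{2 l} = \frac{k}{l}$)
$135202 - \frac{1}{E + f{\left(-155,-415 \right)}} = 135202 - \frac{1}{-321267 - \frac{155}{-415}} = 135202 - \frac{1}{-321267 - - \frac{31}{83}} = 135202 - \frac{1}{-321267 + \frac{31}{83}} = 135202 - \frac{1}{- \frac{26665130}{83}} = 135202 - - \frac{83}{26665130} = 135202 + \frac{83}{26665130} = \frac{3605178906343}{26665130}$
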